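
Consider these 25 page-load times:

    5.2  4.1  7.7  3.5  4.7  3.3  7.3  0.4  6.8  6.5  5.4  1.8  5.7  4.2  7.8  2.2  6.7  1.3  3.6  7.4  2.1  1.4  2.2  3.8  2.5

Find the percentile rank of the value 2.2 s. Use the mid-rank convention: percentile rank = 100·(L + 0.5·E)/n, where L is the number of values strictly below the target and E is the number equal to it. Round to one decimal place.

24.0

Sorted: 0.4, 1.3, 1.4, 1.8, 2.1, 2.2, 2.2, 2.5, 3.3, 3.5, 3.6, 3.8, 4.1, 4.2, 4.7, 5.2, 5.4, 5.7, 6.5, 6.7, 6.8, 7.3, 7.4, 7.7, 7.8.
Count below 2.2: L = 5; count equal: E = 2; n = 25.
Percentile rank = 100·(5 + 0.5·2)/25 = 100·6/25 = 24.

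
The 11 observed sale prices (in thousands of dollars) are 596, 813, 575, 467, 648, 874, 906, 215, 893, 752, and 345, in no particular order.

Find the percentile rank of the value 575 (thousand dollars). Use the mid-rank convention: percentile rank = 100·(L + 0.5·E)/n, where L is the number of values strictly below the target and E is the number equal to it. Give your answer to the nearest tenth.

31.8

Sorted: 215, 345, 467, 575, 596, 648, 752, 813, 874, 893, 906.
Count below 575: L = 3; count equal: E = 1; n = 11.
Percentile rank = 100·(3 + 0.5·1)/11 = 100·3.5/11 = 31.82.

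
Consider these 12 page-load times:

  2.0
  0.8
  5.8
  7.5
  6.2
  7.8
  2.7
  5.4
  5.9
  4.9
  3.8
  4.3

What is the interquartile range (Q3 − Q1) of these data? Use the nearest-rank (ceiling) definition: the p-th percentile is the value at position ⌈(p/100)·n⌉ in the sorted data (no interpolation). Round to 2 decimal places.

Sorted: 0.8, 2.0, 2.7, 3.8, 4.3, 4.9, 5.4, 5.8, 5.9, 6.2, 7.5, 7.8.
n = 12.
P25: rank ⌈25/100·12⌉ = 3 → 2.7.
P75: rank ⌈75/100·12⌉ = 9 → 5.9.
Difference: 5.9 − 2.7 = 3.2.

3.20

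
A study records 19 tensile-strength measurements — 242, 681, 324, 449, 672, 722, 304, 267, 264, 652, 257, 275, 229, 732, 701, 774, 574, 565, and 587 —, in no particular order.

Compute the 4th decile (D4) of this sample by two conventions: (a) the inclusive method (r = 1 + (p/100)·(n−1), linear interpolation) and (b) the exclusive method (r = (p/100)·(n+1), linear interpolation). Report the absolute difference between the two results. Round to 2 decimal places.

Sorted: 229, 242, 257, 264, 267, 275, 304, 324, 449, 565, 574, 587, 652, 672, 681, 701, 722, 732, 774.
n = 19.
(a) r = 8.2; between ranks 8 (324) and 9 (449): 349.
(b) r = 8 → value at rank 8 = 324.
|349 − 324| = 25.

25.00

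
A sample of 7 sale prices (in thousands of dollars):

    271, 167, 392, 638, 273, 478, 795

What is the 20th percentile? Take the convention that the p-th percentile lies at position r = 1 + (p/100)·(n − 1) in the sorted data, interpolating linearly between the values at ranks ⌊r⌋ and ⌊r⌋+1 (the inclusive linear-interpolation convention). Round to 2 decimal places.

271.40

Sorted: 167, 271, 273, 392, 478, 638, 795.
n = 7.
r = 1 + (20/100)·(7 − 1) = 1 + 1.2 = 2.2.
Rank 2 is 271 and rank 3 is 273.
Interpolate: 271 + 0.2·(273 − 271) = 271 + 0.2·2 = 271.4.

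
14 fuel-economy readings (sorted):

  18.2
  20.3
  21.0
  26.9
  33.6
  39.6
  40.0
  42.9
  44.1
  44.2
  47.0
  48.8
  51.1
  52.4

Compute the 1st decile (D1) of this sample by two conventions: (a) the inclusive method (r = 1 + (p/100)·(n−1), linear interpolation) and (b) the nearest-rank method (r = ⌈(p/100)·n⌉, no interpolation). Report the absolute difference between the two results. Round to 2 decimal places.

n = 14.
(a) r = 2.3; between ranks 2 (20.3) and 3 (21.0): 20.51.
(b) the nearest-rank method: rank 2 → 20.3.
|20.51 − 20.3| = 0.21.

0.21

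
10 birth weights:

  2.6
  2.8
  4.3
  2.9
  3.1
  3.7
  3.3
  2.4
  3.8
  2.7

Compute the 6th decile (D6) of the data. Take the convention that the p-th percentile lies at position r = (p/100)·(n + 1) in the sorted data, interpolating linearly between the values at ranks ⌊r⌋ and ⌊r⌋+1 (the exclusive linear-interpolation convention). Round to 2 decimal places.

Sorted: 2.4, 2.6, 2.7, 2.8, 2.9, 3.1, 3.3, 3.7, 3.8, 4.3.
n = 10.
r = (60/100)·(10 + 1) = 6.6.
Rank 6 is 3.1 and rank 7 is 3.3.
Interpolate: 3.1 + 0.6·(3.3 − 3.1) = 3.1 + 0.6·0.2 = 3.22.

3.22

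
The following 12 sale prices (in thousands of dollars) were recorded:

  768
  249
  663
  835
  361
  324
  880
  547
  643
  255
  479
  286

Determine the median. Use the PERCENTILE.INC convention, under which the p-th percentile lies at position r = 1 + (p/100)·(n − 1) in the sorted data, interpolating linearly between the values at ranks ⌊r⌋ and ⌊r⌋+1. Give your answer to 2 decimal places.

Sorted: 249, 255, 286, 324, 361, 479, 547, 643, 663, 768, 835, 880.
n = 12.
r = 1 + (50/100)·(12 − 1) = 1 + 5.5 = 6.5.
Rank 6 is 479 and rank 7 is 547.
Interpolate: 479 + 0.5·(547 − 479) = 479 + 0.5·68 = 513.

513.00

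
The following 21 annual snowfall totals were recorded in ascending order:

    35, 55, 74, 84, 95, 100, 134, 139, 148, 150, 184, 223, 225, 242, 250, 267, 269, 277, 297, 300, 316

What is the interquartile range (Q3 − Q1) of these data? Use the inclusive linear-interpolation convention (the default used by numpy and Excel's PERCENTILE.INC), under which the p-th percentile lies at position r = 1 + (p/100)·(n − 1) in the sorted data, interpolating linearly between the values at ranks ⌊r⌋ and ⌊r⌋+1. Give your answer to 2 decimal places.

n = 21.
P25: r = 6 (integer) → 100.
P75: r = 16 (integer) → 267.
Difference: 267 − 100 = 167.

167.00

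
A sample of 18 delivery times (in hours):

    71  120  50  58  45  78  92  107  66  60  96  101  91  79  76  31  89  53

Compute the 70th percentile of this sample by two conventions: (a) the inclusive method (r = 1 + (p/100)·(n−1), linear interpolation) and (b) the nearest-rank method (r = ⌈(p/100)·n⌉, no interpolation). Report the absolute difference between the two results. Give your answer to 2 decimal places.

Sorted: 31, 45, 50, 53, 58, 60, 66, 71, 76, 78, 79, 89, 91, 92, 96, 101, 107, 120.
n = 18.
(a) r = 12.9; between ranks 12 (89) and 13 (91): 90.8.
(b) the nearest-rank method: rank 13 → 91.
|90.8 − 91| = 0.2.

0.20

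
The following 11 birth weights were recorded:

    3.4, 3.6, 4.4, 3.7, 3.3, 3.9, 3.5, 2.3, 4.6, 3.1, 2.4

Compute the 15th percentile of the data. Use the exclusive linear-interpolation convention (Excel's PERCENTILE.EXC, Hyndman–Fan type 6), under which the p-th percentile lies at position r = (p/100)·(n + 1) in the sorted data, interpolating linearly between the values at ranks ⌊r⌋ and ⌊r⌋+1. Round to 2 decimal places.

2.38

Sorted: 2.3, 2.4, 3.1, 3.3, 3.4, 3.5, 3.6, 3.7, 3.9, 4.4, 4.6.
n = 11.
r = (15/100)·(11 + 1) = 1.8.
Rank 1 is 2.3 and rank 2 is 2.4.
Interpolate: 2.3 + 0.8·(2.4 − 2.3) = 2.3 + 0.8·0.1 = 2.38.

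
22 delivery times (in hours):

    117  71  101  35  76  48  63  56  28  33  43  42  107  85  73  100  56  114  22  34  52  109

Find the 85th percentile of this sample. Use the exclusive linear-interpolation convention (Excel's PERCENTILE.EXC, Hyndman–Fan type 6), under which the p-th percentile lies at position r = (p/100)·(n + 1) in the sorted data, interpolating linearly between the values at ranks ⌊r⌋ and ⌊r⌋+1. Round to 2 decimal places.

Sorted: 22, 28, 33, 34, 35, 42, 43, 48, 52, 56, 56, 63, 71, 73, 76, 85, 100, 101, 107, 109, 114, 117.
n = 22.
r = (85/100)·(22 + 1) = 19.55.
Rank 19 is 107 and rank 20 is 109.
Interpolate: 107 + 0.55·(109 − 107) = 107 + 0.55·2 = 108.1.

108.10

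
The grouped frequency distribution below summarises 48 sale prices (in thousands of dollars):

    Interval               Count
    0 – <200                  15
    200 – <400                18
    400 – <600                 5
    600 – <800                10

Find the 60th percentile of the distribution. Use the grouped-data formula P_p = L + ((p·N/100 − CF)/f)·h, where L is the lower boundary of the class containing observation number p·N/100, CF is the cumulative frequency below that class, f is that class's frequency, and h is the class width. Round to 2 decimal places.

353.33

N = 48; target position k = 60/100 · 48 = 28.8.
Cumulative frequencies: 15, 33, 38, 48.
Observation 28.8 falls in the class 200 – <400.
L = 200, CF = 15, f = 18, h = 200.
P60 = 200 + ((28.8 − 15)/18)·200 = 200 + 153.333 = 353.333.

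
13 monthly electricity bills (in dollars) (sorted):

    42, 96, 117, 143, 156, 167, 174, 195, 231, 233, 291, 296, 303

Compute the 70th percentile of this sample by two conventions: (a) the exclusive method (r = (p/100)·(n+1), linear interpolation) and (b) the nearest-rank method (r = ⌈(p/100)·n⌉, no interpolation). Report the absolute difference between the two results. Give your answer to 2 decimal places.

0.40

n = 13.
(a) r = 9.8; between ranks 9 (231) and 10 (233): 232.6.
(b) the nearest-rank method: rank 10 → 233.
|232.6 − 233| = 0.4.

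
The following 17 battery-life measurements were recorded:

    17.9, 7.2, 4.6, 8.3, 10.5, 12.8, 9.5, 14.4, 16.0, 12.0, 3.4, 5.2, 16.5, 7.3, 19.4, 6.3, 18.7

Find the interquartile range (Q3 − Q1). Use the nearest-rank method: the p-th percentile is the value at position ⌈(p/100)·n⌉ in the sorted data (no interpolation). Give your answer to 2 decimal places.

Sorted: 3.4, 4.6, 5.2, 6.3, 7.2, 7.3, 8.3, 9.5, 10.5, 12.0, 12.8, 14.4, 16.0, 16.5, 17.9, 18.7, 19.4.
n = 17.
P25: rank ⌈25/100·17⌉ = 5 → 7.2.
P75: rank ⌈75/100·17⌉ = 13 → 16.
Difference: 16 − 7.2 = 8.8.

8.80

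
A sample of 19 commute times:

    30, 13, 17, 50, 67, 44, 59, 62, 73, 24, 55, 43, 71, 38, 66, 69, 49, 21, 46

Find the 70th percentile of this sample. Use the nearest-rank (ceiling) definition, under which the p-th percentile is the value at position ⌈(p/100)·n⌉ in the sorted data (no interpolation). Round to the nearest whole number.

62

Sorted: 13, 17, 21, 24, 30, 38, 43, 44, 46, 49, 50, 55, 59, 62, 66, 67, 69, 71, 73.
n = 19.
Position = ⌈70/100 · 19⌉ = ⌈13.3⌉ = 14.
The value at rank 14 is 62.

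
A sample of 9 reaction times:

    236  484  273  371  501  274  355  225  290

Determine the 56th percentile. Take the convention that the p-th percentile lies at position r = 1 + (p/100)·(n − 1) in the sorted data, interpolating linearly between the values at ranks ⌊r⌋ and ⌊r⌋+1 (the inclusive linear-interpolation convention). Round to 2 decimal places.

Sorted: 225, 236, 273, 274, 290, 355, 371, 484, 501.
n = 9.
r = 1 + (56/100)·(9 − 1) = 1 + 4.48 = 5.48.
Rank 5 is 290 and rank 6 is 355.
Interpolate: 290 + 0.48·(355 − 290) = 290 + 0.48·65 = 321.2.

321.20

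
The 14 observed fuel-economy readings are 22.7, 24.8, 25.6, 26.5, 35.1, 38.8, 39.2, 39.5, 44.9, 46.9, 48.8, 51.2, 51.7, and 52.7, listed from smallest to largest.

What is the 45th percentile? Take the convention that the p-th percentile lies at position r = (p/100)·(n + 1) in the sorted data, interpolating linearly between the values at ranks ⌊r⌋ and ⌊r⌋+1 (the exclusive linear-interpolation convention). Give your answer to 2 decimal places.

n = 14.
r = (45/100)·(14 + 1) = 6.75.
Rank 6 is 38.8 and rank 7 is 39.2.
Interpolate: 38.8 + 0.75·(39.2 − 38.8) = 38.8 + 0.75·0.4 = 39.1.

39.10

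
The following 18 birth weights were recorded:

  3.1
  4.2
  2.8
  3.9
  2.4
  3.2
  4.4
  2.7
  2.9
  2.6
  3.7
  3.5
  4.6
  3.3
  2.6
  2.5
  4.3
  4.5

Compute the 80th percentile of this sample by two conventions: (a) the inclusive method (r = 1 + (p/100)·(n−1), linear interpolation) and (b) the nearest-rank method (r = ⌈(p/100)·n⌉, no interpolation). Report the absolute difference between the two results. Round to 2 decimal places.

0.04

Sorted: 2.4, 2.5, 2.6, 2.6, 2.7, 2.8, 2.9, 3.1, 3.2, 3.3, 3.5, 3.7, 3.9, 4.2, 4.3, 4.4, 4.5, 4.6.
n = 18.
(a) r = 14.6; between ranks 14 (4.2) and 15 (4.3): 4.26.
(b) the nearest-rank method: rank 15 → 4.3.
|4.26 − 4.3| = 0.04.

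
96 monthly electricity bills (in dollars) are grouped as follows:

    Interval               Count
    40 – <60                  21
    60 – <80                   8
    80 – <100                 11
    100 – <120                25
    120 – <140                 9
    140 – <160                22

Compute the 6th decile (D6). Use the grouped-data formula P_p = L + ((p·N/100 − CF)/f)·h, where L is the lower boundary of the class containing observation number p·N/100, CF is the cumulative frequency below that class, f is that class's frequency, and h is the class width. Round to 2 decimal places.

N = 96; target position k = 60/100 · 96 = 57.6.
Cumulative frequencies: 21, 29, 40, 65, 74, 96.
Observation 57.6 falls in the class 100 – <120.
L = 100, CF = 40, f = 25, h = 20.
P60 = 100 + ((57.6 − 40)/25)·20 = 100 + 14.08 = 114.08.

114.08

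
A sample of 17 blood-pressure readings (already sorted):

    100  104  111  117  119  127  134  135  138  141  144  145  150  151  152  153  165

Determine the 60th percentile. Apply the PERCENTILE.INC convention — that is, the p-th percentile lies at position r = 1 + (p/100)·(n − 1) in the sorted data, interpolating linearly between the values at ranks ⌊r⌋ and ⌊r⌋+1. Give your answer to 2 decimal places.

n = 17.
r = 1 + (60/100)·(17 − 1) = 1 + 9.6 = 10.6.
Rank 10 is 141 and rank 11 is 144.
Interpolate: 141 + 0.6·(144 − 141) = 141 + 0.6·3 = 142.8.

142.80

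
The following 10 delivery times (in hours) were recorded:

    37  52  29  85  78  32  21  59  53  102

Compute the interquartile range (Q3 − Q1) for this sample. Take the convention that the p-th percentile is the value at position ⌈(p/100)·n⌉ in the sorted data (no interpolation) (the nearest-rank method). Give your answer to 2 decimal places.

46.00

Sorted: 21, 29, 32, 37, 52, 53, 59, 78, 85, 102.
n = 10.
P25: rank ⌈25/100·10⌉ = 3 → 32.
P75: rank ⌈75/100·10⌉ = 8 → 78.
Difference: 78 − 32 = 46.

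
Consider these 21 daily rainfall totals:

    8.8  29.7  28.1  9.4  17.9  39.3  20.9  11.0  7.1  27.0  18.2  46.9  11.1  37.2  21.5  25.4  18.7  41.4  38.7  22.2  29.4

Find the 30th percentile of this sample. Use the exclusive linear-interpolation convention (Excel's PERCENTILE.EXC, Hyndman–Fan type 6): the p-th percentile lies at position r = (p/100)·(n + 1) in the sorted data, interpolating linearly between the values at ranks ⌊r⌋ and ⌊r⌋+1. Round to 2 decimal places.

Sorted: 7.1, 8.8, 9.4, 11.0, 11.1, 17.9, 18.2, 18.7, 20.9, 21.5, 22.2, 25.4, 27.0, 28.1, 29.4, 29.7, 37.2, 38.7, 39.3, 41.4, 46.9.
n = 21.
r = (30/100)·(21 + 1) = 6.6.
Rank 6 is 17.9 and rank 7 is 18.2.
Interpolate: 17.9 + 0.6·(18.2 − 17.9) = 17.9 + 0.6·0.3 = 18.08.

18.08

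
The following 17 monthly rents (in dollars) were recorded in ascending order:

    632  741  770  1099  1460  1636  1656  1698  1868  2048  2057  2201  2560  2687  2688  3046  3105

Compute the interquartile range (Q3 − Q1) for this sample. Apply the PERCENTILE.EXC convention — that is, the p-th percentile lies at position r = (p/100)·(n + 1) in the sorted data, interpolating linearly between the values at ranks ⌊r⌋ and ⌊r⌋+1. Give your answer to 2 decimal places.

n = 17.
P25: r = 4.5; ranks 4–5 are 1099, 1460; interpolating gives 1279.5.
P75: r = 13.5; ranks 13–14 are 2560, 2687; interpolating gives 2623.5.
Difference: 2623.5 − 1279.5 = 1344.

1344.00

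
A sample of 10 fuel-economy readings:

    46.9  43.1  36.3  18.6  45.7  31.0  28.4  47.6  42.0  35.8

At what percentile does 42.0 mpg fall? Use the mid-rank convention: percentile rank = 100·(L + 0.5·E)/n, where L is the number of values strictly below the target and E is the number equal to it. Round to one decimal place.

Sorted: 18.6, 28.4, 31.0, 35.8, 36.3, 42.0, 43.1, 45.7, 46.9, 47.6.
Count below 42.0: L = 5; count equal: E = 1; n = 10.
Percentile rank = 100·(5 + 0.5·1)/10 = 100·5.5/10 = 55.

55.0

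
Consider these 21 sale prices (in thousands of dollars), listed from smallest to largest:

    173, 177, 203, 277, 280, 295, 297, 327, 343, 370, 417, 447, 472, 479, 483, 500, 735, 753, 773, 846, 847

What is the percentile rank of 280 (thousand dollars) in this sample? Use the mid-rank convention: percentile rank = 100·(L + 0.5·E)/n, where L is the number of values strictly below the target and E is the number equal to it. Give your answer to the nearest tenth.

Count below 280: L = 4; count equal: E = 1; n = 21.
Percentile rank = 100·(4 + 0.5·1)/21 = 100·4.5/21 = 21.43.

21.4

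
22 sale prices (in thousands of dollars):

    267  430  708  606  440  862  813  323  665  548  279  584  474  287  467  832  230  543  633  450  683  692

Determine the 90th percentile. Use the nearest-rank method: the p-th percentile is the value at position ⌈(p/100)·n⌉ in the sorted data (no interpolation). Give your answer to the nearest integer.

813

Sorted: 230, 267, 279, 287, 323, 430, 440, 450, 467, 474, 543, 548, 584, 606, 633, 665, 683, 692, 708, 813, 832, 862.
n = 22.
Position = ⌈90/100 · 22⌉ = ⌈19.8⌉ = 20.
The value at rank 20 is 813.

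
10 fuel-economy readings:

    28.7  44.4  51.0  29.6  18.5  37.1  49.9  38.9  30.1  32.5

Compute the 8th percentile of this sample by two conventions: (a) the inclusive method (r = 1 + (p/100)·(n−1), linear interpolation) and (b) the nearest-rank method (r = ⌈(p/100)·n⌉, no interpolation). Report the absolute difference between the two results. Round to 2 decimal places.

Sorted: 18.5, 28.7, 29.6, 30.1, 32.5, 37.1, 38.9, 44.4, 49.9, 51.0.
n = 10.
(a) r = 1.72; between ranks 1 (18.5) and 2 (28.7): 25.844.
(b) the nearest-rank method: rank 1 → 18.5.
|25.844 − 18.5| = 7.344.

7.34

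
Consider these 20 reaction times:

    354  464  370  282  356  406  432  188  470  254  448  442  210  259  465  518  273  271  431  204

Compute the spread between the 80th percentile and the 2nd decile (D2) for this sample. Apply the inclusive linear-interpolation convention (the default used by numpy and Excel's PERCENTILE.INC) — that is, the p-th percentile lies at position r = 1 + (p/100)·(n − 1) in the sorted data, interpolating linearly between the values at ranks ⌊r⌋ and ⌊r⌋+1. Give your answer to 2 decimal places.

193.20

Sorted: 188, 204, 210, 254, 259, 271, 273, 282, 354, 356, 370, 406, 431, 432, 442, 448, 464, 465, 470, 518.
n = 20.
P20: r = 4.8; ranks 4–5 are 254, 259; interpolating gives 258.
P80: r = 16.2; ranks 16–17 are 448, 464; interpolating gives 451.2.
Difference: 451.2 − 258 = 193.2.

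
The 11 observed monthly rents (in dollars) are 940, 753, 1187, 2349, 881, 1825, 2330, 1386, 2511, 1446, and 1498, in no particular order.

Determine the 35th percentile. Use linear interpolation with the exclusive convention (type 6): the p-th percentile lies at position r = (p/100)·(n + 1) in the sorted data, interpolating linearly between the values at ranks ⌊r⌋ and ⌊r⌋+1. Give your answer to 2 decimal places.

Sorted: 753, 881, 940, 1187, 1386, 1446, 1498, 1825, 2330, 2349, 2511.
n = 11.
r = (35/100)·(11 + 1) = 4.2.
Rank 4 is 1187 and rank 5 is 1386.
Interpolate: 1187 + 0.2·(1386 − 1187) = 1187 + 0.2·199 = 1226.8.

1226.80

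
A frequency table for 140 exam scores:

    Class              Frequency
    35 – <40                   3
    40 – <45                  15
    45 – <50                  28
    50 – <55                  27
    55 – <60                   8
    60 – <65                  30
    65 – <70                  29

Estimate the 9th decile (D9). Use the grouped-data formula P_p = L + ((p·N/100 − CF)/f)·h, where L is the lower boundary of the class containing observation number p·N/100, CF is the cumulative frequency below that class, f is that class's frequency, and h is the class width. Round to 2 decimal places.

67.59

N = 140; target position k = 90/100 · 140 = 126.
Cumulative frequencies: 3, 18, 46, 73, 81, 111, 140.
Observation 126 falls in the class 65 – <70.
L = 65, CF = 111, f = 29, h = 5.
P90 = 65 + ((126 − 111)/29)·5 = 65 + 2.58621 = 67.5862.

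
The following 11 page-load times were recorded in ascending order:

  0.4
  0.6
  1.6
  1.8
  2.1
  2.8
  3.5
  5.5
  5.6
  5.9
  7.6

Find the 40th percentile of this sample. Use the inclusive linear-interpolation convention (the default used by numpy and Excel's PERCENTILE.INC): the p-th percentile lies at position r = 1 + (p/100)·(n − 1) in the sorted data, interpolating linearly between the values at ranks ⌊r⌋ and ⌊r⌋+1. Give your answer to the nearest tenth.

n = 11.
r = 1 + (40/100)·(11 − 1) = 1 + 4 = 5.
r is an integer, so P40 is the value at rank 5: 2.1.

2.1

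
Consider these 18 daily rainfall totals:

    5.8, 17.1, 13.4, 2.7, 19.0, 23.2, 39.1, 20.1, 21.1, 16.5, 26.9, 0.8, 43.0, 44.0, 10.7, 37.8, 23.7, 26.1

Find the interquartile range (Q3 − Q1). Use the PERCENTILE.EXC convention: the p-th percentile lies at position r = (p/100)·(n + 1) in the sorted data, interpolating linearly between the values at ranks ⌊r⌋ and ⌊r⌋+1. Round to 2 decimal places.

Sorted: 0.8, 2.7, 5.8, 10.7, 13.4, 16.5, 17.1, 19.0, 20.1, 21.1, 23.2, 23.7, 26.1, 26.9, 37.8, 39.1, 43.0, 44.0.
n = 18.
P25: r = 4.75; ranks 4–5 are 10.7, 13.4; interpolating gives 12.725.
P75: r = 14.25; ranks 14–15 are 26.9, 37.8; interpolating gives 29.625.
Difference: 29.625 − 12.725 = 16.9.

16.90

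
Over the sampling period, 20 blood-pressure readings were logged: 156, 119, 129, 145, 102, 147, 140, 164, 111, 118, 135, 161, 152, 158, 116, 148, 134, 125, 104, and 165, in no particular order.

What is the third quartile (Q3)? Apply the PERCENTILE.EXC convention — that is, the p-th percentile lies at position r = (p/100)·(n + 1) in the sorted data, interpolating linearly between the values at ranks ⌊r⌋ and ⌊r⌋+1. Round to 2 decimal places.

Sorted: 102, 104, 111, 116, 118, 119, 125, 129, 134, 135, 140, 145, 147, 148, 152, 156, 158, 161, 164, 165.
n = 20.
r = (75/100)·(20 + 1) = 15.75.
Rank 15 is 152 and rank 16 is 156.
Interpolate: 152 + 0.75·(156 − 152) = 152 + 0.75·4 = 155.

155.00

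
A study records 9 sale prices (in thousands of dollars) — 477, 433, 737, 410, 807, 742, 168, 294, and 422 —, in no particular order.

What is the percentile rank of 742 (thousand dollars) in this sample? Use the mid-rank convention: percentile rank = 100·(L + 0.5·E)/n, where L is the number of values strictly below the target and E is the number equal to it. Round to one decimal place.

Sorted: 168, 294, 410, 422, 433, 477, 737, 742, 807.
Count below 742: L = 7; count equal: E = 1; n = 9.
Percentile rank = 100·(7 + 0.5·1)/9 = 100·7.5/9 = 83.33.

83.3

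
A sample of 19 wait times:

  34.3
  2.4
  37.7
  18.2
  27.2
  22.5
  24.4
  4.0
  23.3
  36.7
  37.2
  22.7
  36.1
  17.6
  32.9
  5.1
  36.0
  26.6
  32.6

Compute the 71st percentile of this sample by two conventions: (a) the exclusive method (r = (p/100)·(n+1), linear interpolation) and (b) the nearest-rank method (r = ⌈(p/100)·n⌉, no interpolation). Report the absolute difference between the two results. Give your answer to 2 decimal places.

Sorted: 2.4, 4.0, 5.1, 17.6, 18.2, 22.5, 22.7, 23.3, 24.4, 26.6, 27.2, 32.6, 32.9, 34.3, 36.0, 36.1, 36.7, 37.2, 37.7.
n = 19.
(a) r = 14.2; between ranks 14 (34.3) and 15 (36.0): 34.64.
(b) the nearest-rank method: rank 14 → 34.3.
|34.64 − 34.3| = 0.34.

0.34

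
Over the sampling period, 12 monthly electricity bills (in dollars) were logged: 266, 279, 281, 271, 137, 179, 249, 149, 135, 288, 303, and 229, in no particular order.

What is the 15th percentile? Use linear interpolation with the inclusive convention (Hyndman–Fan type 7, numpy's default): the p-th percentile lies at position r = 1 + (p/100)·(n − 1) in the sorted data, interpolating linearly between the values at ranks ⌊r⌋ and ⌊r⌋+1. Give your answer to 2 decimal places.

144.80

Sorted: 135, 137, 149, 179, 229, 249, 266, 271, 279, 281, 288, 303.
n = 12.
r = 1 + (15/100)·(12 − 1) = 1 + 1.65 = 2.65.
Rank 2 is 137 and rank 3 is 149.
Interpolate: 137 + 0.65·(149 − 137) = 137 + 0.65·12 = 144.8.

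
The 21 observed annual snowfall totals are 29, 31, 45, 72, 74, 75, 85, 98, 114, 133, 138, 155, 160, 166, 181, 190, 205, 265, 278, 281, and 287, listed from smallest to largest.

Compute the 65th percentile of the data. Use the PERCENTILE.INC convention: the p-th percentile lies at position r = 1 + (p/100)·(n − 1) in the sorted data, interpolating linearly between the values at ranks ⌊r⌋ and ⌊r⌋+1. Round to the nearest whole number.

n = 21.
r = 1 + (65/100)·(21 − 1) = 1 + 13 = 14.
r is an integer, so P65 is the value at rank 14: 166.

166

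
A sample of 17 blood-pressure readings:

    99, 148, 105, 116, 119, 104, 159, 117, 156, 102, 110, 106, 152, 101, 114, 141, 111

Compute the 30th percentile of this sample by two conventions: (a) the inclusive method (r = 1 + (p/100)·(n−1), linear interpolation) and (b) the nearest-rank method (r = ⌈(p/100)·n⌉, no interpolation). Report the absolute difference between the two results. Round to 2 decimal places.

Sorted: 99, 101, 102, 104, 105, 106, 110, 111, 114, 116, 117, 119, 141, 148, 152, 156, 159.
n = 17.
(a) r = 5.8; between ranks 5 (105) and 6 (106): 105.8.
(b) the nearest-rank method: rank 6 → 106.
|105.8 − 106| = 0.2.

0.20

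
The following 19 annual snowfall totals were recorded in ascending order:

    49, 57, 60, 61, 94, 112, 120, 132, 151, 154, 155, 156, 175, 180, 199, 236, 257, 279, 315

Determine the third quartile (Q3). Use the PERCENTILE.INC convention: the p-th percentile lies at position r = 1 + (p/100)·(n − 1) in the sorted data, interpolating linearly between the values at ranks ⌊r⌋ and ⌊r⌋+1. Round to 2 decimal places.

189.50

n = 19.
r = 1 + (75/100)·(19 − 1) = 1 + 13.5 = 14.5.
Rank 14 is 180 and rank 15 is 199.
Interpolate: 180 + 0.5·(199 − 180) = 180 + 0.5·19 = 189.5.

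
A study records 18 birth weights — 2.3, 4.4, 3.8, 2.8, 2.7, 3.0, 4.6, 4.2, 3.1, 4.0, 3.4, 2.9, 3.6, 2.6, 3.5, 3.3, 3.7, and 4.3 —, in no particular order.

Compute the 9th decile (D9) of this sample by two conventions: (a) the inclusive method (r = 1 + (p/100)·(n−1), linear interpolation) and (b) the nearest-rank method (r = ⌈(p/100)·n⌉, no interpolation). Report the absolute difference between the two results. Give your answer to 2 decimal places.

0.07

Sorted: 2.3, 2.6, 2.7, 2.8, 2.9, 3.0, 3.1, 3.3, 3.4, 3.5, 3.6, 3.7, 3.8, 4.0, 4.2, 4.3, 4.4, 4.6.
n = 18.
(a) r = 16.3; between ranks 16 (4.3) and 17 (4.4): 4.33.
(b) the nearest-rank method: rank 17 → 4.4.
|4.33 − 4.4| = 0.07.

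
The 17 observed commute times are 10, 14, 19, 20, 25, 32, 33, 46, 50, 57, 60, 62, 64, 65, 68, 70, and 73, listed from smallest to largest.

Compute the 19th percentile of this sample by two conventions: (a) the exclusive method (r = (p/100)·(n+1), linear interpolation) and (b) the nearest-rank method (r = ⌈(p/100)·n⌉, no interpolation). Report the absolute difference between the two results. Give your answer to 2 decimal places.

0.58

n = 17.
(a) r = 3.42; between ranks 3 (19) and 4 (20): 19.42.
(b) the nearest-rank method: rank 4 → 20.
|19.42 − 20| = 0.58.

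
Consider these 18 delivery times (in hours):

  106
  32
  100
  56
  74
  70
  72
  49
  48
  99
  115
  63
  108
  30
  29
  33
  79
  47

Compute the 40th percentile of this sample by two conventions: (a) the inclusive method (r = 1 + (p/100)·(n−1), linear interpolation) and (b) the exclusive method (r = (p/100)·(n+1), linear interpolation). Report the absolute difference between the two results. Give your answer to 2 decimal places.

1.40

Sorted: 29, 30, 32, 33, 47, 48, 49, 56, 63, 70, 72, 74, 79, 99, 100, 106, 108, 115.
n = 18.
(a) r = 7.8; between ranks 7 (49) and 8 (56): 54.6.
(b) r = 7.6; between ranks 7 (49) and 8 (56): 53.2.
|54.6 − 53.2| = 1.4.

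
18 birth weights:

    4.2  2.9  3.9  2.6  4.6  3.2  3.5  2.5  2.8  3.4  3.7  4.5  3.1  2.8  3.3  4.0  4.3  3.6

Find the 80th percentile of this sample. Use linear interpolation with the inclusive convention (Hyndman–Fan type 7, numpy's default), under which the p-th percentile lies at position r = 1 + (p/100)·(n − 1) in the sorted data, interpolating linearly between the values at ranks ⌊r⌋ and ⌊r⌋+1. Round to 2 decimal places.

4.12

Sorted: 2.5, 2.6, 2.8, 2.8, 2.9, 3.1, 3.2, 3.3, 3.4, 3.5, 3.6, 3.7, 3.9, 4.0, 4.2, 4.3, 4.5, 4.6.
n = 18.
r = 1 + (80/100)·(18 − 1) = 1 + 13.6 = 14.6.
Rank 14 is 4.0 and rank 15 is 4.2.
Interpolate: 4.0 + 0.6·(4.2 − 4.0) = 4.0 + 0.6·0.2 = 4.12.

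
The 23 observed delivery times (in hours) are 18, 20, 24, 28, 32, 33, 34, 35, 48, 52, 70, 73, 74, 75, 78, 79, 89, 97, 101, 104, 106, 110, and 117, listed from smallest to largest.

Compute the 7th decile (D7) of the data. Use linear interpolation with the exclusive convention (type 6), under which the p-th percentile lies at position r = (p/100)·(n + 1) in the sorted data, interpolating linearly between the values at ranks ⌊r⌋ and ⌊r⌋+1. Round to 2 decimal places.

n = 23.
r = (70/100)·(23 + 1) = 16.8.
Rank 16 is 79 and rank 17 is 89.
Interpolate: 79 + 0.8·(89 − 79) = 79 + 0.8·10 = 87.

87.00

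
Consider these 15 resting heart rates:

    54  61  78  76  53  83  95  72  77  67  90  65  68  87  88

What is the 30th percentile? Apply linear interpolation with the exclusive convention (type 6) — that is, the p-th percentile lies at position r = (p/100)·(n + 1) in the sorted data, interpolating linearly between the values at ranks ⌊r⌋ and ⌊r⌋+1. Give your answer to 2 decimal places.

Sorted: 53, 54, 61, 65, 67, 68, 72, 76, 77, 78, 83, 87, 88, 90, 95.
n = 15.
r = (30/100)·(15 + 1) = 4.8.
Rank 4 is 65 and rank 5 is 67.
Interpolate: 65 + 0.8·(67 − 65) = 65 + 0.8·2 = 66.6.

66.60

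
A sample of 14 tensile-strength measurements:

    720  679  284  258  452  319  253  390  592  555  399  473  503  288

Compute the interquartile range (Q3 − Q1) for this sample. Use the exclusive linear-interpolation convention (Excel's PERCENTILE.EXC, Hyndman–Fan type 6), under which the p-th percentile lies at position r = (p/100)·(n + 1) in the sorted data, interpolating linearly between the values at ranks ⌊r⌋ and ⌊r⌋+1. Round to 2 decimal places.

Sorted: 253, 258, 284, 288, 319, 390, 399, 452, 473, 503, 555, 592, 679, 720.
n = 14.
P25: r = 3.75; ranks 3–4 are 284, 288; interpolating gives 287.
P75: r = 11.25; ranks 11–12 are 555, 592; interpolating gives 564.25.
Difference: 564.25 − 287 = 277.25.

277.25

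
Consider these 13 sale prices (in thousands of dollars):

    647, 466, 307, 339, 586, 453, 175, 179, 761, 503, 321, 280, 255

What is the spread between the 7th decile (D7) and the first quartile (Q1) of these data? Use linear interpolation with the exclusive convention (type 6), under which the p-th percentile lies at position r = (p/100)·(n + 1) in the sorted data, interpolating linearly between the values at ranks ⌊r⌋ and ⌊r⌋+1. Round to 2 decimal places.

228.10

Sorted: 175, 179, 255, 280, 307, 321, 339, 453, 466, 503, 586, 647, 761.
n = 13.
P25: r = 3.5; ranks 3–4 are 255, 280; interpolating gives 267.5.
P70: r = 9.8; ranks 9–10 are 466, 503; interpolating gives 495.6.
Difference: 495.6 − 267.5 = 228.1.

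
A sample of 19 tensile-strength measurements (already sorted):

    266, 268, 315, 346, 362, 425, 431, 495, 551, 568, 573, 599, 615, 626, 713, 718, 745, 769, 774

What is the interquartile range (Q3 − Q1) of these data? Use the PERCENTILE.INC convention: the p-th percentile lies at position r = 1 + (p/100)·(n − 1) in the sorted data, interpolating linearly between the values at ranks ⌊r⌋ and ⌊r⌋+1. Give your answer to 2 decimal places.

276.00

n = 19.
P25: r = 5.5; ranks 5–6 are 362, 425; interpolating gives 393.5.
P75: r = 14.5; ranks 14–15 are 626, 713; interpolating gives 669.5.
Difference: 669.5 − 393.5 = 276.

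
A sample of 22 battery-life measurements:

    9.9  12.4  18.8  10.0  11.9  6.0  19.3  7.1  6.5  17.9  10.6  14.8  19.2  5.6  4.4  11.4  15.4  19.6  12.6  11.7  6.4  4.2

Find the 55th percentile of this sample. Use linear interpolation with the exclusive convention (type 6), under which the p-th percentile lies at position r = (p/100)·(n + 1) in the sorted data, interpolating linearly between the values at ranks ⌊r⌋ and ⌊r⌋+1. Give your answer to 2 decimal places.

11.83

Sorted: 4.2, 4.4, 5.6, 6.0, 6.4, 6.5, 7.1, 9.9, 10.0, 10.6, 11.4, 11.7, 11.9, 12.4, 12.6, 14.8, 15.4, 17.9, 18.8, 19.2, 19.3, 19.6.
n = 22.
r = (55/100)·(22 + 1) = 12.65.
Rank 12 is 11.7 and rank 13 is 11.9.
Interpolate: 11.7 + 0.65·(11.9 − 11.7) = 11.7 + 0.65·0.2 = 11.83.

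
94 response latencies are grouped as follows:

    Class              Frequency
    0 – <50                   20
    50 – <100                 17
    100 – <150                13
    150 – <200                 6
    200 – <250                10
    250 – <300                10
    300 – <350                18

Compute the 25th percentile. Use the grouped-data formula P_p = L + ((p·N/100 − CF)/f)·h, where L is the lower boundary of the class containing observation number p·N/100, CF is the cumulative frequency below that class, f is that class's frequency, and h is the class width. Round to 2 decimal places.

N = 94; target position k = 25/100 · 94 = 23.5.
Cumulative frequencies: 20, 37, 50, 56, 66, 76, 94.
Observation 23.5 falls in the class 50 – <100.
L = 50, CF = 20, f = 17, h = 50.
P25 = 50 + ((23.5 − 20)/17)·50 = 50 + 10.2941 = 60.2941.

60.29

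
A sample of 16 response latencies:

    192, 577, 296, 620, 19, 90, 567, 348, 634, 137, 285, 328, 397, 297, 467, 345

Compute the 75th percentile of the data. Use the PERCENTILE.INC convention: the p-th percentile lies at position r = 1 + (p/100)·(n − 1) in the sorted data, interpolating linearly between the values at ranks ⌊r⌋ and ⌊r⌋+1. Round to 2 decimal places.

492.00

Sorted: 19, 90, 137, 192, 285, 296, 297, 328, 345, 348, 397, 467, 567, 577, 620, 634.
n = 16.
r = 1 + (75/100)·(16 − 1) = 1 + 11.25 = 12.25.
Rank 12 is 467 and rank 13 is 567.
Interpolate: 467 + 0.25·(567 − 467) = 467 + 0.25·100 = 492.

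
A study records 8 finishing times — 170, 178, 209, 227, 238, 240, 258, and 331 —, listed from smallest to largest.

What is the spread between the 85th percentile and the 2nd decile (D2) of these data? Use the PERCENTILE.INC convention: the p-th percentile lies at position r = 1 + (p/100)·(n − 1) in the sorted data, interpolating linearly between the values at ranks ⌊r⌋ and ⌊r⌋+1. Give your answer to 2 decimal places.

n = 8.
P20: r = 2.4; ranks 2–3 are 178, 209; interpolating gives 190.4.
P85: r = 6.95; ranks 6–7 are 240, 258; interpolating gives 257.1.
Difference: 257.1 − 190.4 = 66.7.

66.70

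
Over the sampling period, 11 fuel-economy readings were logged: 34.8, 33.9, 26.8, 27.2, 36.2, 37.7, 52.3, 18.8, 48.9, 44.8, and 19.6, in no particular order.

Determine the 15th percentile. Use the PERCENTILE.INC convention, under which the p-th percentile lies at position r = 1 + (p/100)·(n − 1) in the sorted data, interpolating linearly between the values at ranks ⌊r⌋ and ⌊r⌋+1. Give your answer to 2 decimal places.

23.20

Sorted: 18.8, 19.6, 26.8, 27.2, 33.9, 34.8, 36.2, 37.7, 44.8, 48.9, 52.3.
n = 11.
r = 1 + (15/100)·(11 − 1) = 1 + 1.5 = 2.5.
Rank 2 is 19.6 and rank 3 is 26.8.
Interpolate: 19.6 + 0.5·(26.8 − 19.6) = 19.6 + 0.5·7.2 = 23.2.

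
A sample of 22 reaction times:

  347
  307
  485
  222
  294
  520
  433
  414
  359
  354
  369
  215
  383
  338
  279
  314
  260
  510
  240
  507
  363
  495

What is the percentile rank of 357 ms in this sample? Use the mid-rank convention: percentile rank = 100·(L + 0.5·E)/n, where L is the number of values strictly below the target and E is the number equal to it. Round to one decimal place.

Sorted: 215, 222, 240, 260, 279, 294, 307, 314, 338, 347, 354, 359, 363, 369, 383, 414, 433, 485, 495, 507, 510, 520.
Count below 357: L = 11; count equal: E = 0; n = 22.
Percentile rank = 100·(11 + 0.5·0)/22 = 100·11/22 = 50.

50.0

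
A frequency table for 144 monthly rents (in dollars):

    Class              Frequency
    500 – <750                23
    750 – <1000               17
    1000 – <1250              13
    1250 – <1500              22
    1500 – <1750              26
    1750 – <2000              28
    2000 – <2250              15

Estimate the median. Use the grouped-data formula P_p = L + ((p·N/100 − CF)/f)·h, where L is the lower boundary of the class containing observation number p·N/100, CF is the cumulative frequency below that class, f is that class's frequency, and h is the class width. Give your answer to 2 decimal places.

1465.91

N = 144; target position k = 50/100 · 144 = 72.
Cumulative frequencies: 23, 40, 53, 75, 101, 129, 144.
Observation 72 falls in the class 1250 – <1500.
L = 1250, CF = 53, f = 22, h = 250.
P50 = 1250 + ((72 − 53)/22)·250 = 1250 + 215.909 = 1465.91.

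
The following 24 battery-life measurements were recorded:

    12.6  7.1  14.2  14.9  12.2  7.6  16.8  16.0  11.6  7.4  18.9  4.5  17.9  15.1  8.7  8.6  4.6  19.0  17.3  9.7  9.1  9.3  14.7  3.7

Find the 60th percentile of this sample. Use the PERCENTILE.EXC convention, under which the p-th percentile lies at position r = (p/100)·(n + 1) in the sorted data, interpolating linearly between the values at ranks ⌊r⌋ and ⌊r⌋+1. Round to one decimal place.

14.2

Sorted: 3.7, 4.5, 4.6, 7.1, 7.4, 7.6, 8.6, 8.7, 9.1, 9.3, 9.7, 11.6, 12.2, 12.6, 14.2, 14.7, 14.9, 15.1, 16.0, 16.8, 17.3, 17.9, 18.9, 19.0.
n = 24.
r = (60/100)·(24 + 1) = 15.
r is an integer, so P60 is the value at rank 15: 14.2.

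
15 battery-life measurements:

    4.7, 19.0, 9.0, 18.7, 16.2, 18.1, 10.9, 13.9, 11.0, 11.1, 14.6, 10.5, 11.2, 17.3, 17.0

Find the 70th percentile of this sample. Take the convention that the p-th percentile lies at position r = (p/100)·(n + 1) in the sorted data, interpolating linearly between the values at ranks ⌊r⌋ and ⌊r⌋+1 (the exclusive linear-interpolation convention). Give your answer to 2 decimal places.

Sorted: 4.7, 9.0, 10.5, 10.9, 11.0, 11.1, 11.2, 13.9, 14.6, 16.2, 17.0, 17.3, 18.1, 18.7, 19.0.
n = 15.
r = (70/100)·(15 + 1) = 11.2.
Rank 11 is 17.0 and rank 12 is 17.3.
Interpolate: 17.0 + 0.2·(17.3 − 17.0) = 17.0 + 0.2·0.3 = 17.06.

17.06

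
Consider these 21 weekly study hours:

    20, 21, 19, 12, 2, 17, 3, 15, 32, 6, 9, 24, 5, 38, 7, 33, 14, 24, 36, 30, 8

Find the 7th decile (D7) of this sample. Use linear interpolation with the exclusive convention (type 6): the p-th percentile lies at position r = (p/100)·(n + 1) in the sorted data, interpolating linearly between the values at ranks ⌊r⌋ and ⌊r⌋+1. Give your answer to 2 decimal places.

Sorted: 2, 3, 5, 6, 7, 8, 9, 12, 14, 15, 17, 19, 20, 21, 24, 24, 30, 32, 33, 36, 38.
n = 21.
r = (70/100)·(21 + 1) = 15.4.
Rank 15 is 24 and rank 16 is 24.
Interpolate: 24 + 0.4·(24 − 24) = 24 + 0.4·0 = 24.

24.00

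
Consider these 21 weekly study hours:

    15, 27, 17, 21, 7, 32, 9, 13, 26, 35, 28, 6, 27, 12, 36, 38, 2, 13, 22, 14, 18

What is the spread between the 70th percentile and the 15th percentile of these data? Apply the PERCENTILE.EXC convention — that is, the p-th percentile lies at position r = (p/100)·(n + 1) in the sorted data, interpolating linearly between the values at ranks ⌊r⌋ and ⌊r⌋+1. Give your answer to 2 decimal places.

19.40

Sorted: 2, 6, 7, 9, 12, 13, 13, 14, 15, 17, 18, 21, 22, 26, 27, 27, 28, 32, 35, 36, 38.
n = 21.
P15: r = 3.3; ranks 3–4 are 7, 9; interpolating gives 7.6.
P70: r = 15.4; ranks 15–16 are 27, 27; interpolating gives 27.
Difference: 27 − 7.6 = 19.4.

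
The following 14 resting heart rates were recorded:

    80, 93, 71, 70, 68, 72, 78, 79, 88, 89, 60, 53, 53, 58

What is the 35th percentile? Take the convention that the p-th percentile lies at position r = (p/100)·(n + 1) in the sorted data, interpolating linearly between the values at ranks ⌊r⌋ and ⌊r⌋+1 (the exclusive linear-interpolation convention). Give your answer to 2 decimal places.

Sorted: 53, 53, 58, 60, 68, 70, 71, 72, 78, 79, 80, 88, 89, 93.
n = 14.
r = (35/100)·(14 + 1) = 5.25.
Rank 5 is 68 and rank 6 is 70.
Interpolate: 68 + 0.25·(70 − 68) = 68 + 0.25·2 = 68.5.

68.50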